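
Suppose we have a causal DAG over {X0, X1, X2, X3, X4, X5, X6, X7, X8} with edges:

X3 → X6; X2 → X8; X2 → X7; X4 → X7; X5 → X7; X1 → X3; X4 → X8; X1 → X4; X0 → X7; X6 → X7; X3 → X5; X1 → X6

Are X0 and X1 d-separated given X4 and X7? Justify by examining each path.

We examine all 6 paths between X0 and X1:
Path 1: X0 → X7 ← X2 → X8 ← X4 ← X1
  X8 is a collider here and neither X8 nor any of its descendants is conditioned on, so the collider stays closed — the path is blocked at X8.
Path 2: X0 → X7 ← X5 ← X3 ← X1
  X7 is a collider and X7 is conditioned on, which opens it; X5 is a chain and X5 is not conditioned on; X3 is a chain and X3 is not conditioned on — no node blocks this path, so it is active.
Path 3: X0 → X7 ← X5 ← X3 → X6 ← X1
  X7 is a collider and X7 is conditioned on, which opens it; X5 is a chain and X5 is not conditioned on; X3 is a fork and X3 is not conditioned on; X6 is a collider and its descendant X7 is conditioned on, which opens it — no node blocks this path, so it is active.
Path 4: X0 → X7 ← X6 ← X1
  X7 is a collider and X7 is conditioned on, which opens it; X6 is a chain and X6 is not conditioned on — no node blocks this path, so it is active.
Path 5: X0 → X7 ← X6 ← X3 ← X1
  X7 is a collider and X7 is conditioned on, which opens it; X6 is a chain and X6 is not conditioned on; X3 is a chain and X3 is not conditioned on — no node blocks this path, so it is active.
Path 6: X0 → X7 ← X4 ← X1
  X4 is a chain here and X4 is conditioned on, so the path is blocked at X4.
Because an active path exists, X0 and X1 are not d-separated.

No — X0 and X1 are not d-separated given {X4, X7}.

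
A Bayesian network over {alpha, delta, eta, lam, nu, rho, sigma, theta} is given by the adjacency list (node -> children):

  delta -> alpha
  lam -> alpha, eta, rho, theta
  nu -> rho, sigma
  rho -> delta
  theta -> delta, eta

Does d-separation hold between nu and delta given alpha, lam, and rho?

Yes

There are 4 undirected paths between nu and delta; checking each against the conditioning set {alpha, lam, rho}:
Path 1: nu → rho ← lam → theta → delta
  lam is a fork here and lam is conditioned on, so the path is blocked at lam.
Path 2: nu → rho ← lam → eta ← theta → delta
  lam is a fork here and lam is conditioned on, so the path is blocked at lam.
Path 3: nu → rho ← lam → alpha ← delta
  lam is a fork here and lam is conditioned on, so the path is blocked at lam.
Path 4: nu → rho → delta
  rho is a chain here and rho is conditioned on, so the path is blocked at rho.
All paths are blocked; nu ⊥ delta | {alpha, lam, rho} holds.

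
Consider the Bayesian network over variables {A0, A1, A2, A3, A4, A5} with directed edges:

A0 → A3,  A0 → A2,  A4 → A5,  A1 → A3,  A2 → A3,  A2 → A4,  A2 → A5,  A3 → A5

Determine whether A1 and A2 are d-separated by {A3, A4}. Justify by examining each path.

Enumerating the 4 paths from A1 to A2 and testing each for blocking by {A3, A4}:
  1. A1 → A3 ← A2 — A3:collider[open] ⇒ active
  2. A1 → A3 → A5 ← A2 — A3:chain[blocks]; A5:collider[blocks] ⇒ blocked
  3. A1 → A3 → A5 ← A4 ← A2 — A3:chain[blocks]; A5:collider[blocks]; A4:chain[blocks] ⇒ blocked
  4. A1 → A3 ← A0 → A2 — A3:collider[open]; A0:fork[open] ⇒ active
At least one path is unblocked, so d-separation fails.

No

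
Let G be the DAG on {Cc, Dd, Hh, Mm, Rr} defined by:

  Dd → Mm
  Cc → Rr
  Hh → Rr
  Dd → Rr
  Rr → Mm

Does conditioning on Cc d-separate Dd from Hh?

There are 2 undirected paths between Dd and Hh; checking each against the conditioning set {Cc}:
Path 1: Dd → Rr ← Hh
  Rr is a collider here and neither Rr nor any of its descendants is conditioned on, so the collider stays closed — the path is blocked at Rr.
Path 2: Dd → Mm ← Rr ← Hh
  Mm is a collider here and neither Mm nor any of its descendants is conditioned on, so the collider stays closed — the path is blocked at Mm.
Every path is blocked, so Dd and Hh are d-separated given {Cc}.

Yes — Dd and Hh are d-separated given {Cc}.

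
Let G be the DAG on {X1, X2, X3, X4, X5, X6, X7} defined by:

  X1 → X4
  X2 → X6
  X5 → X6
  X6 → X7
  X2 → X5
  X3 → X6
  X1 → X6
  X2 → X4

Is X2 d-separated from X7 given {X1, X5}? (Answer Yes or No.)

No — X2 and X7 are not d-separated given {X1, X5}.

We examine all 3 paths between X2 and X7:
Path 1: X2 → X4 ← X1 → X6 → X7
  X4 is a collider here and neither X4 nor any of its descendants is conditioned on, so the collider stays closed — the path is blocked at X4.
Path 2: X2 → X6 → X7
  X6 is a chain and X6 is not conditioned on — no node blocks this path, so it is active.
Path 3: X2 → X5 → X6 → X7
  X5 is a chain here and X5 is conditioned on, so the path is blocked at X5.
At least one path is unblocked, so d-separation fails.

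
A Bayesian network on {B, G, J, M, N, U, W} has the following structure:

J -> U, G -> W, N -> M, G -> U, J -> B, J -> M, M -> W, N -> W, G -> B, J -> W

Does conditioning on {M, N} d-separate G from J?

5 paths connect G and J; each must be blocked for d-separation to hold:
Path 1: G → U ← J
  U is a collider here and neither U nor any of its descendants is conditioned on, so the collider stays closed — the path is blocked at U.
Path 2: G → B ← J
  B is a collider here and neither B nor any of its descendants is conditioned on, so the collider stays closed — the path is blocked at B.
Path 3: G → W ← M ← J
  W is a collider here and neither W nor any of its descendants is conditioned on, so the collider stays closed — the path is blocked at W.
Path 4: G → W ← J
  W is a collider here and neither W nor any of its descendants is conditioned on, so the collider stays closed — the path is blocked at W.
Path 5: G → W ← N → M ← J
  W is a collider here and neither W nor any of its descendants is conditioned on, so the collider stays closed — the path is blocked at W.
Every path is blocked, so G and J are d-separated given {M, N}.

Yes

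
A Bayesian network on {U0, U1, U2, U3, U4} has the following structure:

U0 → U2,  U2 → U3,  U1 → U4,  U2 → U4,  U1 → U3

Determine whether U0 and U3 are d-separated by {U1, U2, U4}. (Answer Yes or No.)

Enumerating the 2 paths from U0 to U3 and testing each for blocking by {U1, U2, U4}:
Path 1: U0 → U2 → U4 ← U1 → U3
  U2 is a chain here and U2 is conditioned on, so the path is blocked at U2.
Path 2: U0 → U2 → U3
  U2 is a chain here and U2 is conditioned on, so the path is blocked at U2.
Every path is blocked, so U0 and U3 are d-separated given {U1, U2, U4}.

Yes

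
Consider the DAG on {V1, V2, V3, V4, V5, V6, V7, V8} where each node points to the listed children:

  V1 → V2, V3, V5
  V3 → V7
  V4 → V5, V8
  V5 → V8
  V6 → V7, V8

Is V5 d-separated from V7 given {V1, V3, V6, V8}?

Yes — V5 and V7 are d-separated given {V1, V3, V6, V8}.

Enumerating the 3 paths from V5 to V7 and testing each for blocking by {V1, V3, V6, V8}:
Path 1: V5 ← V4 → V8 ← V6 → V7
  V6 is a fork here and V6 is conditioned on, so the path is blocked at V6.
Path 2: V5 ← V1 → V3 → V7
  V1 is a fork here and V1 is conditioned on, so the path is blocked at V1.
Path 3: V5 → V8 ← V6 → V7
  V6 is a fork here and V6 is conditioned on, so the path is blocked at V6.
Since every path is blocked, d-separation holds.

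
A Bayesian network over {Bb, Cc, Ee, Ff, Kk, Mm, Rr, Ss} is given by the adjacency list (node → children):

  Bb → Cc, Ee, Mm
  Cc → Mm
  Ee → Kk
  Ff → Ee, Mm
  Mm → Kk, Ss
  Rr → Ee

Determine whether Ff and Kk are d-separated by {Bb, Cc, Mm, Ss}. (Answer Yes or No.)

Enumerating the 6 paths from Ff to Kk and testing each for blocking by {Bb, Cc, Mm, Ss}:
Path 1: Ff → Ee → Kk
  Ee is a chain and Ee is not conditioned on — no node blocks this path, so it is active.
Path 2: Ff → Ee ← Bb → Cc → Mm → Kk
  Ee is a collider here and neither Ee nor any of its descendants is conditioned on, so the collider stays closed — the path is blocked at Ee.
Path 3: Ff → Ee ← Bb → Mm → Kk
  Ee is a collider here and neither Ee nor any of its descendants is conditioned on, so the collider stays closed — the path is blocked at Ee.
Path 4: Ff → Mm ← Cc ← Bb → Ee → Kk
  Cc is a chain here and Cc is conditioned on, so the path is blocked at Cc.
Path 5: Ff → Mm → Kk
  Mm is a chain here and Mm is conditioned on, so the path is blocked at Mm.
Path 6: Ff → Mm ← Bb → Ee → Kk
  Bb is a fork here and Bb is conditioned on, so the path is blocked at Bb.
Because an active path exists, Ff and Kk are not d-separated.

No — Ff and Kk are not d-separated given {Bb, Cc, Mm, Ss}.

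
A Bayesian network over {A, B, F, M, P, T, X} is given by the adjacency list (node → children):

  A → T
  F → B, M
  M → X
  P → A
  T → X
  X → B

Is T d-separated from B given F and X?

Enumerating the 2 paths from T to B and testing each for blocking by {F, X}:
Path 1: T → X → B
  X is a chain here and X is conditioned on, so the path is blocked at X.
Path 2: T → X ← M ← F → B
  F is a fork here and F is conditioned on, so the path is blocked at F.
Since every path is blocked, d-separation holds.

Yes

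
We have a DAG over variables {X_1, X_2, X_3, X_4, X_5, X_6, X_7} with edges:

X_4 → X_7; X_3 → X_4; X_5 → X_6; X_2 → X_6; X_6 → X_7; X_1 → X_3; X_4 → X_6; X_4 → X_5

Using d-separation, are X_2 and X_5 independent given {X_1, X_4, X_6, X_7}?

We examine all 3 paths between X_2 and X_5:
Path 1: X_2 → X_6 → X_7 ← X_4 → X_5
  X_6 is a chain here and X_6 is conditioned on, so the path is blocked at X_6.
Path 2: X_2 → X_6 ← X_4 → X_5
  X_4 is a fork here and X_4 is conditioned on, so the path is blocked at X_4.
Path 3: X_2 → X_6 ← X_5
  X_6 is a collider and X_6 is conditioned on, which opens it — no node blocks this path, so it is active.
Since the path X_2 → X_6 ← X_5 is active, X_2 and X_5 are not d-separated given {X_1, X_4, X_6, X_7}.

No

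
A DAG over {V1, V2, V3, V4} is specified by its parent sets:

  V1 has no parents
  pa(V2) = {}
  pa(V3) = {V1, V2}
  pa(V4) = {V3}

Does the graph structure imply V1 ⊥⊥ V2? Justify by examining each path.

There is one path between V1 and V2:
  1. V1 → V3 ← V2 — V3:collider[blocks] ⇒ blocked
Every path is blocked, so V1 and V2 are d-separated given ∅.

Yes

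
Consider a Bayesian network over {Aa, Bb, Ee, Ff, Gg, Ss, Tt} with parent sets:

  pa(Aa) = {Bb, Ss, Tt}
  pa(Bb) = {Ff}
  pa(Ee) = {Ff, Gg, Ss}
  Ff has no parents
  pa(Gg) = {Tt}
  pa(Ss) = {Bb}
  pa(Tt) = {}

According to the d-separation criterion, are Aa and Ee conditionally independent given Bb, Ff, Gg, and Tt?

5 paths connect Aa and Ee; each must be blocked for d-separation to hold:
Path 1: Aa ← Ss → Ee
  Ss is a fork and Ss is not conditioned on — no node blocks this path, so it is active.
Path 2: Aa ← Ss ← Bb ← Ff → Ee
  Bb is a chain here and Bb is conditioned on, so the path is blocked at Bb.
Path 3: Aa ← Tt → Gg → Ee
  Tt is a fork here and Tt is conditioned on, so the path is blocked at Tt.
Path 4: Aa ← Bb → Ss → Ee
  Bb is a fork here and Bb is conditioned on, so the path is blocked at Bb.
Path 5: Aa ← Bb ← Ff → Ee
  Bb is a chain here and Bb is conditioned on, so the path is blocked at Bb.
Since the path Aa ← Ss → Ee is active, Aa and Ee are not d-separated given {Bb, Ff, Gg, Tt}.

No — Aa and Ee are not d-separated given {Bb, Ff, Gg, Tt}.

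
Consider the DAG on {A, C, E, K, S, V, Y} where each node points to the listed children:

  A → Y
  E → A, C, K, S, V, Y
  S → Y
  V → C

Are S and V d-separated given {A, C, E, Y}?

Yes

Enumerating the 6 paths from S to V and testing each for blocking by {A, C, E, Y}:
Path 1: S → Y ← A ← E → V
  A is a chain here and A is conditioned on, so the path is blocked at A.
Path 2: S → Y ← A ← E → C ← V
  A is a chain here and A is conditioned on, so the path is blocked at A.
Path 3: S → Y ← E → V
  E is a fork here and E is conditioned on, so the path is blocked at E.
Path 4: S → Y ← E → C ← V
  E is a fork here and E is conditioned on, so the path is blocked at E.
Path 5: S ← E → V
  E is a fork here and E is conditioned on, so the path is blocked at E.
Path 6: S ← E → C ← V
  E is a fork here and E is conditioned on, so the path is blocked at E.
All paths are blocked; S ⊥ V | {A, C, E, Y} holds.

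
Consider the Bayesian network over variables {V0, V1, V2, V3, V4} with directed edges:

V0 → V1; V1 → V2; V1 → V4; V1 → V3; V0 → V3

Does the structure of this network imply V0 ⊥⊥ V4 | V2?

No — V0 and V4 are not d-separated given {V2}.

2 paths connect V0 and V4; each must be blocked for d-separation to hold:
  1. V0 → V1 → V4 — V1:chain[open] ⇒ active
  2. V0 → V3 ← V1 → V4 — V3:collider[blocks]; V1:fork[open] ⇒ blocked
At least one path is unblocked, so d-separation fails.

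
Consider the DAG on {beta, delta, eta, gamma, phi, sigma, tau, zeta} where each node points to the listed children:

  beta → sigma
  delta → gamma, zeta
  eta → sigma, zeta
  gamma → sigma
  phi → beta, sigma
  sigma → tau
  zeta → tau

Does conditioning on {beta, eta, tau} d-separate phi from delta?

6 paths connect phi and delta; each must be blocked for d-separation to hold:
Path 1: phi → beta → sigma ← gamma ← delta
  beta is a chain here and beta is conditioned on, so the path is blocked at beta.
Path 2: phi → beta → sigma → tau ← zeta ← delta
  beta is a chain here and beta is conditioned on, so the path is blocked at beta.
Path 3: phi → beta → sigma ← eta → zeta ← delta
  beta is a chain here and beta is conditioned on, so the path is blocked at beta.
Path 4: phi → sigma ← gamma ← delta
  sigma is a collider and its descendant tau is conditioned on, which opens it; gamma is a chain and gamma is not conditioned on — no node blocks this path, so it is active.
Path 5: phi → sigma → tau ← zeta ← delta
  sigma is a chain and sigma is not conditioned on; tau is a collider and tau is conditioned on, which opens it; zeta is a chain and zeta is not conditioned on — no node blocks this path, so it is active.
Path 6: phi → sigma ← eta → zeta ← delta
  eta is a fork here and eta is conditioned on, so the path is blocked at eta.
At least one path is unblocked, so d-separation fails.

No — phi and delta are not d-separated given {beta, eta, tau}.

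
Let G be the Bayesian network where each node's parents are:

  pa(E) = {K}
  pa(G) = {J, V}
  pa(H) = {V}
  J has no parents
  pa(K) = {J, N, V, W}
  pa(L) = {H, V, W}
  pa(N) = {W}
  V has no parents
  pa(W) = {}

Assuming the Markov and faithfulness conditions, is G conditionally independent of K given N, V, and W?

No

There are 6 undirected paths between G and K; checking each against the conditioning set {N, V, W}:
Path 1: G ← J → K
  J is a fork and J is not conditioned on — no node blocks this path, so it is active.
Path 2: G ← V → H → L ← W → K
  V is a fork here and V is conditioned on, so the path is blocked at V.
Path 3: G ← V → H → L ← W → N → K
  V is a fork here and V is conditioned on, so the path is blocked at V.
Path 4: G ← V → K
  V is a fork here and V is conditioned on, so the path is blocked at V.
Path 5: G ← V → L ← W → K
  V is a fork here and V is conditioned on, so the path is blocked at V.
Path 6: G ← V → L ← W → N → K
  V is a fork here and V is conditioned on, so the path is blocked at V.
At least one path is unblocked, so d-separation fails.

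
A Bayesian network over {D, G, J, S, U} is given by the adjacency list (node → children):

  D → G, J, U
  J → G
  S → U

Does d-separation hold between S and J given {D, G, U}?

Enumerating the 2 paths from S to J and testing each for blocking by {D, G, U}:
Path 1: S → U ← D → G ← J
  D is a fork here and D is conditioned on, so the path is blocked at D.
Path 2: S → U ← D → J
  D is a fork here and D is conditioned on, so the path is blocked at D.
All paths are blocked; S ⊥ J | {D, G, U} holds.

Yes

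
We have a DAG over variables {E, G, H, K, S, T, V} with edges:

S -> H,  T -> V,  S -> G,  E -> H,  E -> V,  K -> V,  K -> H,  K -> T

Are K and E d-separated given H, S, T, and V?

There are 3 undirected paths between K and E; checking each against the conditioning set {H, S, T, V}:
Path 1: K → H ← E
  H is a collider and H is conditioned on, which opens it — no node blocks this path, so it is active.
Path 2: K → T → V ← E
  T is a chain here and T is conditioned on, so the path is blocked at T.
Path 3: K → V ← E
  V is a collider and V is conditioned on, which opens it — no node blocks this path, so it is active.
Because an active path exists, K and E are not d-separated.

No — K and E are not d-separated given {H, S, T, V}.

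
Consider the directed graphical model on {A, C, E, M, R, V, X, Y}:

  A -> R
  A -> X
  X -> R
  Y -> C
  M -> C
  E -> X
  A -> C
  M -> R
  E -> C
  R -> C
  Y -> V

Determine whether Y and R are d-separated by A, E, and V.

6 paths connect Y and R; each must be blocked for d-separation to hold:
  1. Y → C ← A → X → R — C:collider[blocks]; A:fork[blocks]; X:chain[open] ⇒ blocked
  2. Y → C ← A → R — C:collider[blocks]; A:fork[blocks] ⇒ blocked
  3. Y → C ← M → R — C:collider[blocks]; M:fork[open] ⇒ blocked
  4. Y → C ← R — C:collider[blocks] ⇒ blocked
  5. Y → C ← E → X ← A → R — C:collider[blocks]; E:fork[blocks]; X:collider[blocks]; A:fork[blocks] ⇒ blocked
  6. Y → C ← E → X → R — C:collider[blocks]; E:fork[blocks]; X:chain[open] ⇒ blocked
Since every path is blocked, d-separation holds.

Yes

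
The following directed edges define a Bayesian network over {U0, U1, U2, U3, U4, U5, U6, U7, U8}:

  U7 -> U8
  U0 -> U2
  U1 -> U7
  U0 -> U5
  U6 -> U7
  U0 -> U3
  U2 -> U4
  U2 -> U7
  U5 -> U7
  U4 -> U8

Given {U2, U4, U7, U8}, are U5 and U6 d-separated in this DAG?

There are 3 undirected paths between U5 and U6; checking each against the conditioning set {U2, U4, U7, U8}:
  1. U5 → U7 ← U6 — U7:collider[open] ⇒ active
  2. U5 ← U0 → U2 → U7 ← U6 — U0:fork[open]; U2:chain[blocks]; U7:collider[open] ⇒ blocked
  3. U5 ← U0 → U2 → U4 → U8 ← U7 ← U6 — U0:fork[open]; U2:chain[blocks]; U4:chain[blocks]; U8:collider[open]; U7:chain[blocks] ⇒ blocked
Since the path U5 → U7 ← U6 is active, U5 and U6 are not d-separated given {U2, U4, U7, U8}.

No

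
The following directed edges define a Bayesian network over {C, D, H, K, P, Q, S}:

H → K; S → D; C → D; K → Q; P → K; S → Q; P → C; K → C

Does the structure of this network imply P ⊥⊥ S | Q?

We examine all 4 paths between P and S:
Path 1: P → C → D ← S
  D is a collider here and neither D nor any of its descendants is conditioned on, so the collider stays closed — the path is blocked at D.
Path 2: P → C ← K → Q ← S
  C is a collider here and neither C nor any of its descendants is conditioned on, so the collider stays closed — the path is blocked at C.
Path 3: P → K → C → D ← S
  D is a collider here and neither D nor any of its descendants is conditioned on, so the collider stays closed — the path is blocked at D.
Path 4: P → K → Q ← S
  K is a chain and K is not conditioned on; Q is a collider and Q is conditioned on, which opens it — no node blocks this path, so it is active.
Because an active path exists, P and S are not d-separated.

No — P and S are not d-separated given {Q}.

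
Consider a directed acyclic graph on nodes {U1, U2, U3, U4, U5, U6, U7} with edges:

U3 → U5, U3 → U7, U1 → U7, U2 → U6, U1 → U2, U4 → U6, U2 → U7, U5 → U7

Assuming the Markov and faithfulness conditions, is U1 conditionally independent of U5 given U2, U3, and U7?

We examine all 4 paths between U1 and U5:
Path 1: U1 → U2 → U7 ← U5
  U2 is a chain here and U2 is conditioned on, so the path is blocked at U2.
Path 2: U1 → U2 → U7 ← U3 → U5
  U2 is a chain here and U2 is conditioned on, so the path is blocked at U2.
Path 3: U1 → U7 ← U5
  U7 is a collider and U7 is conditioned on, which opens it — no node blocks this path, so it is active.
Path 4: U1 → U7 ← U3 → U5
  U3 is a fork here and U3 is conditioned on, so the path is blocked at U3.
Because an active path exists, U1 and U5 are not d-separated.

No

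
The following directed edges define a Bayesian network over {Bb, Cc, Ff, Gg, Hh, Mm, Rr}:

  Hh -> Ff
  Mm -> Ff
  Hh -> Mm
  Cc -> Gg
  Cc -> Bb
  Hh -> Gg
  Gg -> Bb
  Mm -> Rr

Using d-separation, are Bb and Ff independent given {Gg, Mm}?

No — Bb and Ff are not d-separated given {Gg, Mm}.

There are 4 undirected paths between Bb and Ff; checking each against the conditioning set {Gg, Mm}:
  1. Bb ← Gg ← Hh → Ff — Gg:chain[blocks]; Hh:fork[open] ⇒ blocked
  2. Bb ← Gg ← Hh → Mm → Ff — Gg:chain[blocks]; Hh:fork[open]; Mm:chain[blocks] ⇒ blocked
  3. Bb ← Cc → Gg ← Hh → Ff — Cc:fork[open]; Gg:collider[open]; Hh:fork[open] ⇒ active
  4. Bb ← Cc → Gg ← Hh → Mm → Ff — Cc:fork[open]; Gg:collider[open]; Hh:fork[open]; Mm:chain[blocks] ⇒ blocked
At least one path is unblocked, so d-separation fails.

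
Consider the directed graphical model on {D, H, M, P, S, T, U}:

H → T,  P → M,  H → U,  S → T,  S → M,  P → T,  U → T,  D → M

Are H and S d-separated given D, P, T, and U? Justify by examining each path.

There are 4 undirected paths between H and S; checking each against the conditioning set {D, P, T, U}:
  1. H → U → T ← S — U:chain[blocks]; T:collider[open] ⇒ blocked
  2. H → U → T ← P → M ← S — U:chain[blocks]; T:collider[open]; P:fork[blocks]; M:collider[blocks] ⇒ blocked
  3. H → T ← S — T:collider[open] ⇒ active
  4. H → T ← P → M ← S — T:collider[open]; P:fork[blocks]; M:collider[blocks] ⇒ blocked
At least one path is unblocked, so d-separation fails.

No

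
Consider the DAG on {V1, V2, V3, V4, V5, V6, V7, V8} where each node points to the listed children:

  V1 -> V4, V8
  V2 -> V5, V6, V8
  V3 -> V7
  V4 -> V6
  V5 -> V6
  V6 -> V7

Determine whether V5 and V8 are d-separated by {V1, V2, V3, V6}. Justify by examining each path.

We examine all 4 paths between V5 and V8:
Path 1: V5 ← V2 → V8
  V2 is a fork here and V2 is conditioned on, so the path is blocked at V2.
Path 2: V5 ← V2 → V6 ← V4 ← V1 → V8
  V2 is a fork here and V2 is conditioned on, so the path is blocked at V2.
Path 3: V5 → V6 ← V4 ← V1 → V8
  V1 is a fork here and V1 is conditioned on, so the path is blocked at V1.
Path 4: V5 → V6 ← V2 → V8
  V2 is a fork here and V2 is conditioned on, so the path is blocked at V2.
Every path is blocked, so V5 and V8 are d-separated given {V1, V2, V3, V6}.

Yes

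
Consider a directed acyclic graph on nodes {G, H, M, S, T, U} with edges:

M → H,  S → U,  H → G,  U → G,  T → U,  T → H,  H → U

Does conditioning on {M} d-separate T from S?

We examine all 3 paths between T and S:
Path 1: T → H → G ← U ← S
  G is a collider here and neither G nor any of its descendants is conditioned on, so the collider stays closed — the path is blocked at G.
Path 2: T → H → U ← S
  U is a collider here and neither U nor any of its descendants is conditioned on, so the collider stays closed — the path is blocked at U.
Path 3: T → U ← S
  U is a collider here and neither U nor any of its descendants is conditioned on, so the collider stays closed — the path is blocked at U.
Since every path is blocked, d-separation holds.

Yes — T and S are d-separated given {M}.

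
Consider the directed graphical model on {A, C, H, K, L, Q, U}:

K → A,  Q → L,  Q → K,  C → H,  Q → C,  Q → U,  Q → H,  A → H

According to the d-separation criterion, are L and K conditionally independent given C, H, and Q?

Yes

3 paths connect L and K; each must be blocked for d-separation to hold:
Path 1: L ← Q → C → H ← A ← K
  Q is a fork here and Q is conditioned on, so the path is blocked at Q.
Path 2: L ← Q → H ← A ← K
  Q is a fork here and Q is conditioned on, so the path is blocked at Q.
Path 3: L ← Q → K
  Q is a fork here and Q is conditioned on, so the path is blocked at Q.
Every path is blocked, so L and K are d-separated given {C, H, Q}.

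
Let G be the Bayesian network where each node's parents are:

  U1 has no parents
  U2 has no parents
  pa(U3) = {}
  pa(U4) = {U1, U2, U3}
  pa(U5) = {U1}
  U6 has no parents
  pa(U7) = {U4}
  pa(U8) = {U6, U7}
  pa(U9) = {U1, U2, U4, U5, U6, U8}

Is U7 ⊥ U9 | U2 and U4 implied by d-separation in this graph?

No

We examine all 6 paths between U7 and U9:
  1. U7 → U8 ← U6 → U9 — U8:collider[blocks]; U6:fork[open] ⇒ blocked
  2. U7 → U8 → U9 — U8:chain[open] ⇒ active
  3. U7 ← U4 → U9 — U4:fork[blocks] ⇒ blocked
  4. U7 ← U4 ← U1 → U9 — U4:chain[blocks]; U1:fork[open] ⇒ blocked
  5. U7 ← U4 ← U1 → U5 → U9 — U4:chain[blocks]; U1:fork[open]; U5:chain[open] ⇒ blocked
  6. U7 ← U4 ← U2 → U9 — U4:chain[blocks]; U2:fork[blocks] ⇒ blocked
Because an active path exists, U7 and U9 are not d-separated.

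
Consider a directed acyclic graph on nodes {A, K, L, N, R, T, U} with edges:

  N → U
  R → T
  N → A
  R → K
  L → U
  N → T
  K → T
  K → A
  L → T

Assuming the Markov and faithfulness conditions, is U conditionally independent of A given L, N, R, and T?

We examine all 6 paths between U and A:
Path 1: U ← N → T ← R → K → A
  N is a fork here and N is conditioned on, so the path is blocked at N.
Path 2: U ← N → T ← K → A
  N is a fork here and N is conditioned on, so the path is blocked at N.
Path 3: U ← N → A
  N is a fork here and N is conditioned on, so the path is blocked at N.
Path 4: U ← L → T ← N → A
  L is a fork here and L is conditioned on, so the path is blocked at L.
Path 5: U ← L → T ← R → K → A
  L is a fork here and L is conditioned on, so the path is blocked at L.
Path 6: U ← L → T ← K → A
  L is a fork here and L is conditioned on, so the path is blocked at L.
Since every path is blocked, d-separation holds.

Yes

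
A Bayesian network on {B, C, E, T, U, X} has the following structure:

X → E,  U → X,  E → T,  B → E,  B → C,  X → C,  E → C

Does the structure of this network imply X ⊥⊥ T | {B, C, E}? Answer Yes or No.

Yes

3 paths connect X and T; each must be blocked for d-separation to hold:
Path 1: X → E → T
  E is a chain here and E is conditioned on, so the path is blocked at E.
Path 2: X → C ← E → T
  E is a fork here and E is conditioned on, so the path is blocked at E.
Path 3: X → C ← B → E → T
  B is a fork here and B is conditioned on, so the path is blocked at B.
All paths are blocked; X ⊥ T | {B, C, E} holds.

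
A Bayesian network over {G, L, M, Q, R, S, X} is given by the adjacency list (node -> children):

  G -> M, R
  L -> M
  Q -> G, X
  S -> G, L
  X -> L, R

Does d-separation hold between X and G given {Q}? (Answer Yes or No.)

We examine all 4 paths between X and G:
  1. X ← Q → G — Q:fork[blocks] ⇒ blocked
  2. X → L ← S → G — L:collider[blocks]; S:fork[open] ⇒ blocked
  3. X → L → M ← G — L:chain[open]; M:collider[blocks] ⇒ blocked
  4. X → R ← G — R:collider[blocks] ⇒ blocked
All paths are blocked; X ⊥ G | {Q} holds.

Yes — X and G are d-separated given {Q}.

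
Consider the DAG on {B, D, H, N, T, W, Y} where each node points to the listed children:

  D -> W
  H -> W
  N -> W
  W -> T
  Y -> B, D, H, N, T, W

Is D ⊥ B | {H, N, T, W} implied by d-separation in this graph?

5 paths connect D and B; each must be blocked for d-separation to hold:
Path 1: D → W ← N ← Y → B
  N is a chain here and N is conditioned on, so the path is blocked at N.
Path 2: D → W ← Y → B
  W is a collider and W is conditioned on, which opens it; Y is a fork and Y is not conditioned on — no node blocks this path, so it is active.
Path 3: D → W → T ← Y → B
  W is a chain here and W is conditioned on, so the path is blocked at W.
Path 4: D → W ← H ← Y → B
  H is a chain here and H is conditioned on, so the path is blocked at H.
Path 5: D ← Y → B
  Y is a fork and Y is not conditioned on — no node blocks this path, so it is active.
Since the path D → W ← Y → B is active, D and B are not d-separated given {H, N, T, W}.

No — D and B are not d-separated given {H, N, T, W}.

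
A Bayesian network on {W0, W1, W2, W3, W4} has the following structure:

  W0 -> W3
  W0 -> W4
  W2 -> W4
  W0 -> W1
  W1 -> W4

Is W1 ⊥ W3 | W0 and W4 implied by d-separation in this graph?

Yes

We examine all 2 paths between W1 and W3:
Path 1: W1 ← W0 → W3
  W0 is a fork here and W0 is conditioned on, so the path is blocked at W0.
Path 2: W1 → W4 ← W0 → W3
  W0 is a fork here and W0 is conditioned on, so the path is blocked at W0.
Since every path is blocked, d-separation holds.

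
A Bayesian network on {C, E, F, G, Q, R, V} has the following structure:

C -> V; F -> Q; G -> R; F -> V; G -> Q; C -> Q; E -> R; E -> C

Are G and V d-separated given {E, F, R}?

Yes — G and V are d-separated given {E, F, R}.

There are 4 undirected paths between G and V; checking each against the conditioning set {E, F, R}:
Path 1: G → Q ← C → V
  Q is a collider here and neither Q nor any of its descendants is conditioned on, so the collider stays closed — the path is blocked at Q.
Path 2: G → Q ← F → V
  Q is a collider here and neither Q nor any of its descendants is conditioned on, so the collider stays closed — the path is blocked at Q.
Path 3: G → R ← E → C → V
  E is a fork here and E is conditioned on, so the path is blocked at E.
Path 4: G → R ← E → C → Q ← F → V
  E is a fork here and E is conditioned on, so the path is blocked at E.
All paths are blocked; G ⊥ V | {E, F, R} holds.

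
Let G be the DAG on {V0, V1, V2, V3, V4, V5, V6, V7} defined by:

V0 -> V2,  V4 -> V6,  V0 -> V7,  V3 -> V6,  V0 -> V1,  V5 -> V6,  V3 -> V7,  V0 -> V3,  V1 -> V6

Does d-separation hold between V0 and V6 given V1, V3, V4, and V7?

There are 3 undirected paths between V0 and V6; checking each against the conditioning set {V1, V3, V4, V7}:
Path 1: V0 → V1 → V6
  V1 is a chain here and V1 is conditioned on, so the path is blocked at V1.
Path 2: V0 → V3 → V6
  V3 is a chain here and V3 is conditioned on, so the path is blocked at V3.
Path 3: V0 → V7 ← V3 → V6
  V3 is a fork here and V3 is conditioned on, so the path is blocked at V3.
Every path is blocked, so V0 and V6 are d-separated given {V1, V3, V4, V7}.

Yes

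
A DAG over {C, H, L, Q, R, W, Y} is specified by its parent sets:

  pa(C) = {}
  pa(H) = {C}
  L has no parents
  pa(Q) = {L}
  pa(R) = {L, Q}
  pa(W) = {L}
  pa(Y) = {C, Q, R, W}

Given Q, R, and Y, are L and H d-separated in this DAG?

We examine all 5 paths between L and H:
Path 1: L → Q → Y ← C → H
  Q is a chain here and Q is conditioned on, so the path is blocked at Q.
Path 2: L → Q → R → Y ← C → H
  Q is a chain here and Q is conditioned on, so the path is blocked at Q.
Path 3: L → R → Y ← C → H
  R is a chain here and R is conditioned on, so the path is blocked at R.
Path 4: L → R ← Q → Y ← C → H
  Q is a fork here and Q is conditioned on, so the path is blocked at Q.
Path 5: L → W → Y ← C → H
  W is a chain and W is not conditioned on; Y is a collider and Y is conditioned on, which opens it; C is a fork and C is not conditioned on — no node blocks this path, so it is active.
At least one path is unblocked, so d-separation fails.

No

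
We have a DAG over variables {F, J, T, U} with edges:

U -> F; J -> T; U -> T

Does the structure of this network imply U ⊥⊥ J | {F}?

There is one path between U and J:
Path 1: U → T ← J
  T is a collider here and neither T nor any of its descendants is conditioned on, so the collider stays closed — the path is blocked at T.
Every path is blocked, so U and J are d-separated given {F}.

Yes — U and J are d-separated given {F}.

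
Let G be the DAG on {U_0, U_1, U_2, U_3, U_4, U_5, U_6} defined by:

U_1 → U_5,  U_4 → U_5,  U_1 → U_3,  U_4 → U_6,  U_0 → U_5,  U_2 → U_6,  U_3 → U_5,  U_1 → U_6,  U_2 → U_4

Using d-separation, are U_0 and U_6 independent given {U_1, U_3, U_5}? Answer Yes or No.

Enumerating the 4 paths from U_0 to U_6 and testing each for blocking by {U_1, U_3, U_5}:
  1. U_0 → U_5 ← U_1 → U_6 — U_5:collider[open]; U_1:fork[blocks] ⇒ blocked
  2. U_0 → U_5 ← U_3 ← U_1 → U_6 — U_5:collider[open]; U_3:chain[blocks]; U_1:fork[blocks] ⇒ blocked
  3. U_0 → U_5 ← U_4 ← U_2 → U_6 — U_5:collider[open]; U_4:chain[open]; U_2:fork[open] ⇒ active
  4. U_0 → U_5 ← U_4 → U_6 — U_5:collider[open]; U_4:fork[open] ⇒ active
Since the path U_0 → U_5 ← U_4 ← U_2 → U_6 is active, U_0 and U_6 are not d-separated given {U_1, U_3, U_5}.

No — U_0 and U_6 are not d-separated given {U_1, U_3, U_5}.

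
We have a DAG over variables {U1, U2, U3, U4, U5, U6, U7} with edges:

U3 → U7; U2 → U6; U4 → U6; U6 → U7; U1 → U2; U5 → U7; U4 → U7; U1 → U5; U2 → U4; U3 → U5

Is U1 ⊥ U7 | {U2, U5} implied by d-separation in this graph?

6 paths connect U1 and U7; each must be blocked for d-separation to hold:
  1. U1 → U5 ← U3 → U7 — U5:collider[open]; U3:fork[open] ⇒ active
  2. U1 → U5 → U7 — U5:chain[blocks] ⇒ blocked
  3. U1 → U2 → U6 → U7 — U2:chain[blocks]; U6:chain[open] ⇒ blocked
  4. U1 → U2 → U6 ← U4 → U7 — U2:chain[blocks]; U6:collider[blocks]; U4:fork[open] ⇒ blocked
  5. U1 → U2 → U4 → U7 — U2:chain[blocks]; U4:chain[open] ⇒ blocked
  6. U1 → U2 → U4 → U6 → U7 — U2:chain[blocks]; U4:chain[open]; U6:chain[open] ⇒ blocked
At least one path is unblocked, so d-separation fails.

No — U1 and U7 are not d-separated given {U2, U5}.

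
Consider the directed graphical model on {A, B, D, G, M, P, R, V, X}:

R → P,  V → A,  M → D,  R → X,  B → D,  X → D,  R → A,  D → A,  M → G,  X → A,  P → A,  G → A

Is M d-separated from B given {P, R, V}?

Yes

5 paths connect M and B; each must be blocked for d-separation to hold:
Path 1: M → G → A ← P ← R → X → D ← B
  A is a collider here and neither A nor any of its descendants is conditioned on, so the collider stays closed — the path is blocked at A.
Path 2: M → G → A ← D ← B
  A is a collider here and neither A nor any of its descendants is conditioned on, so the collider stays closed — the path is blocked at A.
Path 3: M → G → A ← X → D ← B
  A is a collider here and neither A nor any of its descendants is conditioned on, so the collider stays closed — the path is blocked at A.
Path 4: M → G → A ← R → X → D ← B
  A is a collider here and neither A nor any of its descendants is conditioned on, so the collider stays closed — the path is blocked at A.
Path 5: M → D ← B
  D is a collider here and neither D nor any of its descendants is conditioned on, so the collider stays closed — the path is blocked at D.
Since every path is blocked, d-separation holds.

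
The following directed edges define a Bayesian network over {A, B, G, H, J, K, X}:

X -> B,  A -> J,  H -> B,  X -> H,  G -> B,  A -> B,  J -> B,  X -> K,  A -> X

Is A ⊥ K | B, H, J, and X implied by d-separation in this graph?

There are 5 undirected paths between A and K; checking each against the conditioning set {B, H, J, X}:
Path 1: A → B ← H ← X → K
  H is a chain here and H is conditioned on, so the path is blocked at H.
Path 2: A → B ← X → K
  X is a fork here and X is conditioned on, so the path is blocked at X.
Path 3: A → J → B ← H ← X → K
  J is a chain here and J is conditioned on, so the path is blocked at J.
Path 4: A → J → B ← X → K
  J is a chain here and J is conditioned on, so the path is blocked at J.
Path 5: A → X → K
  X is a chain here and X is conditioned on, so the path is blocked at X.
Since every path is blocked, d-separation holds.

Yes — A and K are d-separated given {B, H, J, X}.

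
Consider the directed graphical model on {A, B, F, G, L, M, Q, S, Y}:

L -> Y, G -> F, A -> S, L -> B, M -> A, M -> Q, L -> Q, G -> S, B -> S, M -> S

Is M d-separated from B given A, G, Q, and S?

We examine all 3 paths between M and B:
Path 1: M → A → S ← B
  A is a chain here and A is conditioned on, so the path is blocked at A.
Path 2: M → Q ← L → B
  Q is a collider and Q is conditioned on, which opens it; L is a fork and L is not conditioned on — no node blocks this path, so it is active.
Path 3: M → S ← B
  S is a collider and S is conditioned on, which opens it — no node blocks this path, so it is active.
Because an active path exists, M and B are not d-separated.

No — M and B are not d-separated given {A, G, Q, S}.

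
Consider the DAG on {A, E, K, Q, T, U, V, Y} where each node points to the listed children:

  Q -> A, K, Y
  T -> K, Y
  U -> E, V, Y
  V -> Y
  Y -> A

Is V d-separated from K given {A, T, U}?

We examine all 6 paths between V and K:
  1. V ← U → Y ← Q → K — U:fork[blocks]; Y:collider[open]; Q:fork[open] ⇒ blocked
  2. V ← U → Y ← T → K — U:fork[blocks]; Y:collider[open]; T:fork[blocks] ⇒ blocked
  3. V ← U → Y → A ← Q → K — U:fork[blocks]; Y:chain[open]; A:collider[open]; Q:fork[open] ⇒ blocked
  4. V → Y ← Q → K — Y:collider[open]; Q:fork[open] ⇒ active
  5. V → Y ← T → K — Y:collider[open]; T:fork[blocks] ⇒ blocked
  6. V → Y → A ← Q → K — Y:chain[open]; A:collider[open]; Q:fork[open] ⇒ active
At least one path is unblocked, so d-separation fails.

No — V and K are not d-separated given {A, T, U}.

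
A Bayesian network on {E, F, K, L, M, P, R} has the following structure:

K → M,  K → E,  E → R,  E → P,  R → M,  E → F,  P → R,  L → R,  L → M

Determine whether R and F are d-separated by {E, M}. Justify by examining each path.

We examine all 4 paths between R and F:
  1. R ← L → M ← K → E → F — L:fork[open]; M:collider[open]; K:fork[open]; E:chain[blocks] ⇒ blocked
  2. R ← E → F — E:fork[blocks] ⇒ blocked
  3. R → M ← K → E → F — M:collider[open]; K:fork[open]; E:chain[blocks] ⇒ blocked
  4. R ← P ← E → F — P:chain[open]; E:fork[blocks] ⇒ blocked
All paths are blocked; R ⊥ F | {E, M} holds.

Yes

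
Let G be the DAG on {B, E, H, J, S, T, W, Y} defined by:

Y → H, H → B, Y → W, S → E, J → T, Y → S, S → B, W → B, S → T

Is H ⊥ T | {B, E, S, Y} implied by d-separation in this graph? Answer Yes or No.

Enumerating the 4 paths from H to T and testing each for blocking by {B, E, S, Y}:
Path 1: H ← Y → W → B ← S → T
  Y is a fork here and Y is conditioned on, so the path is blocked at Y.
Path 2: H ← Y → S → T
  Y is a fork here and Y is conditioned on, so the path is blocked at Y.
Path 3: H → B ← W ← Y → S → T
  Y is a fork here and Y is conditioned on, so the path is blocked at Y.
Path 4: H → B ← S → T
  S is a fork here and S is conditioned on, so the path is blocked at S.
Since every path is blocked, d-separation holds.

Yes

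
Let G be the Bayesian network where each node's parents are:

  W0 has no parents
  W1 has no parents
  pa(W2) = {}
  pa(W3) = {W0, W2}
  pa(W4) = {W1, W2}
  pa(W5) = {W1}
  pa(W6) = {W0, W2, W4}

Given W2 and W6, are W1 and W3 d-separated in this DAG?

No

4 paths connect W1 and W3; each must be blocked for d-separation to hold:
Path 1: W1 → W4 → W6 ← W0 → W3
  W4 is a chain and W4 is not conditioned on; W6 is a collider and W6 is conditioned on, which opens it; W0 is a fork and W0 is not conditioned on — no node blocks this path, so it is active.
Path 2: W1 → W4 → W6 ← W2 → W3
  W2 is a fork here and W2 is conditioned on, so the path is blocked at W2.
Path 3: W1 → W4 ← W2 → W6 ← W0 → W3
  W2 is a fork here and W2 is conditioned on, so the path is blocked at W2.
Path 4: W1 → W4 ← W2 → W3
  W2 is a fork here and W2 is conditioned on, so the path is blocked at W2.
Since the path W1 → W4 → W6 ← W0 → W3 is active, W1 and W3 are not d-separated given {W2, W6}.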